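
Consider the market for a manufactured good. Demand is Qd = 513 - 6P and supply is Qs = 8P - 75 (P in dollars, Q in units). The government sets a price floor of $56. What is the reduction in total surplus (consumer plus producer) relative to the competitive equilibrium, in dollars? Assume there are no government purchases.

1029

In a free market, 513 - 6P = 8P - 75 gives the equilibrium P* = 42, Q* = 261.
The floor of 56 is above the equilibrium price 42, so it binds.
At P = 56: Qd = 513 - 6·56 = 177 and Qs = 8·56 - 75 = 373.
Quantity traded falls to 177. At Q = 177 the demand price is (513 - 177)/6 = 56 and the supply price is (75 + 177)/8 = 31.5.
Deadweight loss = ½ · (56 - 31.5) · (261 - 177) = ½ · 24.5 · 84 = 1029.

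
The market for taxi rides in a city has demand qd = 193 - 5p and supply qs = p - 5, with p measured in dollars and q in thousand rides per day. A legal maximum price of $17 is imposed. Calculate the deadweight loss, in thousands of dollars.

Without the control the market clears where 193 - 5p = p - 5, i.e. p* = 33 and q* = 28.
Because the ceiling (17) lies below the market-clearing price, it is binding.
At p = 17: qd = 193 - 5·17 = 108 and qs = 17 - 5 = 12.
Quantity traded falls to 12. At q = 12 the demand price is (193 - 12)/5 = 36.2 and the supply price is 5 + 12 = 17.
Deadweight loss = ½ · (36.2 - 17) · (28 - 12) = ½ · 19.2 · 16 = 153.6.

153.6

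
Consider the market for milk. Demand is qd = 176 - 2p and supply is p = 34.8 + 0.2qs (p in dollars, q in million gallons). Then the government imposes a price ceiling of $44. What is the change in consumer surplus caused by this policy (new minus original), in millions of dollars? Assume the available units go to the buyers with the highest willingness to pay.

Rearranging supply gives qs = 5p - 174. Without the control the market clears where 176 - 2p = 5p - 174, i.e. p* = 50 and q* = 76.
Since 44 < 50, the ceiling is binding.
At p = 44: qd = 176 - 2·44 = 88 and qs = 5·44 - 174 = 46.
Consumer surplus without the control is ½ · (88 - 50) · 76 = 1444.
With the ceiling, 46 units are sold at 44 (assume they go to the highest-value buyers). The demand price at q = 46 is 65, so CS = ½ · [(88 - 44) + (65 - 44)] · 46 = 1495.
Change in consumer surplus = 1495 - 1444 = 51.

51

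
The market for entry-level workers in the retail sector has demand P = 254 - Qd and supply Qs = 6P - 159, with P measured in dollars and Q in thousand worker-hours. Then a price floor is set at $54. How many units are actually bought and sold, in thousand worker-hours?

195

Rearranging demand gives Qd = 254 - P. In a free market, 254 - P = 6P - 159 gives the equilibrium P* = 59, Q* = 195.
Since 54 is below P* = 59, the floor does not bind and the free-market outcome prevails.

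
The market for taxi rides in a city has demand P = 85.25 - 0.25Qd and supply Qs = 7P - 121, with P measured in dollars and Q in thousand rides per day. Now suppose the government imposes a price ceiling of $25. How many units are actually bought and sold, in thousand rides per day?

Rearranging demand gives Qd = 341 - 4P. Without the control the market clears where 341 - 4P = 7P - 121, i.e. P* = 42 and Q* = 173.
Because the ceiling (25) lies below the market-clearing price, it is binding.
At P = 25: Qd = 341 - 4·25 = 241 and Qs = 7·25 - 121 = 54.
The quantity actually transacted is the short side, supply: 54.

54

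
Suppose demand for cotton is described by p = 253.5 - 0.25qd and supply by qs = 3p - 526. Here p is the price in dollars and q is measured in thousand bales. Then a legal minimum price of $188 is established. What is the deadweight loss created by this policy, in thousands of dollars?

Rearranging demand gives qd = 1014 - 4p. Without the control the market clears where 1014 - 4p = 3p - 526, i.e. p* = 220 and q* = 134.
Since 188 is below p* = 220, the floor does not bind and the free-market outcome prevails.
Since the control does not bind, no trades are prevented and deadweight loss is zero.

0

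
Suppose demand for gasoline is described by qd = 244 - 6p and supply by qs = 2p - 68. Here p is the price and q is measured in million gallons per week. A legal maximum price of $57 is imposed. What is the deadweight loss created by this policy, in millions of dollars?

0

Equilibrium: 244 - 6p = 2p - 68, so 312 = 8p and p* = 39, q* = 10.
Since 57 is above p* = 39, the ceiling does not bind and the free-market outcome prevails.
Since the control does not bind, no trades are prevented and deadweight loss is zero.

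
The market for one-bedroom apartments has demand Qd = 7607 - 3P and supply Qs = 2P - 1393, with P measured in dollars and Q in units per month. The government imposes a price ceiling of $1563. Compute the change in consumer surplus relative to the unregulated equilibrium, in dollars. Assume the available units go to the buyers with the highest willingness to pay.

373275

Setting quantity demanded equal to quantity supplied, 7607 - 3P = 2P - 1393, gives P* = 1800 and Q* = 2207.
Because the ceiling (1563) lies below the market-clearing price, it is binding.
At P = 1563: Qd = 7607 - 3·1563 = 2918 and Qs = 2·1563 - 1393 = 1733.
Consumer surplus without the control is ½ · (7607/3 - 1800) · 2207 = 4870849/6.
With the ceiling, 1733 units are sold at 1563 (assume they go to the highest-value buyers). The demand price at Q = 1733 is 1958, so CS = ½ · [(7607/3 - 1563) + (1958 - 1563)] · 1733 = 7110499/6.
Change in consumer surplus = 7110499/6 - 4870849/6 = 373275.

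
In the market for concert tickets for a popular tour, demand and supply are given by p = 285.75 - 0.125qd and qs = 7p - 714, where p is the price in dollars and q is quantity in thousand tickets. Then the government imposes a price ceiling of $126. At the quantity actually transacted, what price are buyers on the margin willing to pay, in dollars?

264.75

Rearranging demand gives qd = 2286 - 8p. Without the control the market clears where 2286 - 8p = 7p - 714, i.e. p* = 200 and q* = 686.
Since 126 < 200, the ceiling is binding.
At p = 126: qd = 2286 - 8·126 = 1278 and qs = 7·126 - 714 = 168.
Only 168 units reach the market. On the demand curve, the marginal buyer's willingness to pay at q = 168 is (2286 - 168)/8 = 264.75.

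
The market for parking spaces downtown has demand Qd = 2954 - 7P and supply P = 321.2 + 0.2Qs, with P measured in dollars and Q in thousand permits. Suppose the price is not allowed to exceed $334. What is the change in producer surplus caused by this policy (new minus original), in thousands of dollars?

-8234

Rearranging supply gives Qs = 5P - 1606. Equilibrium: 2954 - 7P = 5P - 1606, so 4560 = 12P and P* = 380, Q* = 294.
Since 334 < 380, the ceiling is binding.
At P = 334: Qd = 2954 - 7·334 = 616 and Qs = 5·334 - 1606 = 64.
Producer surplus without the control is ½ · (380 - 321.2) · 294 = 8643.6.
With the ceiling, producers sell 64 units at 334, so PS = ½ · (334 - 321.2) · 64 = 409.6.
Change in producer surplus = 409.6 - 8643.6 = -8234.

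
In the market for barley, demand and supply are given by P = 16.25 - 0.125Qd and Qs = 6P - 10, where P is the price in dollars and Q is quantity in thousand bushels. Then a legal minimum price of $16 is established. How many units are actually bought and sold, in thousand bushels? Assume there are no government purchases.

2

Rearranging demand gives Qd = 130 - 8P. Equilibrium: 130 - 8P = 6P - 10, so 140 = 14P and P* = 10, Q* = 50.
The floor of 16 is above the equilibrium price 10, so it binds.
At P = 16: Qd = 130 - 8·16 = 2 and Qs = 6·16 - 10 = 86.
The quantity actually transacted is the short side, demand: 2.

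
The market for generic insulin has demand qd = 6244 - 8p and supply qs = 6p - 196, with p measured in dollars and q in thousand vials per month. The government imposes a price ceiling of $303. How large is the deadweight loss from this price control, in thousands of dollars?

129407.25

In a free market, 6244 - 8p = 6p - 196 gives the equilibrium p* = 460, q* = 2564.
Since 303 < 460, the ceiling is binding.
At p = 303: qd = 6244 - 8·303 = 3820 and qs = 6·303 - 196 = 1622.
Quantity traded falls to 1622. At q = 1622 the demand price is (6244 - 1622)/8 = 577.75 and the supply price is (196 + 1622)/6 = 303.
Deadweight loss = ½ · (577.75 - 303) · (2564 - 1622) = ½ · 274.75 · 942 = 129407.25.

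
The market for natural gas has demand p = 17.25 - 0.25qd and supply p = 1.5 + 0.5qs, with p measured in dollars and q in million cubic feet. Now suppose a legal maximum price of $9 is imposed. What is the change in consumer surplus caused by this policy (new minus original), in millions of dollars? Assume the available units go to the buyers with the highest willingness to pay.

Rearranging demand gives qd = 69 - 4p; rearranging supply gives qs = 2p - 3. In a free market, 69 - 4p = 2p - 3 gives the equilibrium p* = 12, q* = 21.
Since 9 < 12, the ceiling is binding.
At p = 9: qd = 69 - 4·9 = 33 and qs = 2·9 - 3 = 15.
Consumer surplus without the control is ½ · (17.25 - 12) · 21 = 55.125.
With the ceiling, 15 units are sold at 9 (assume they go to the highest-value buyers). The demand price at q = 15 is 13.5, so CS = ½ · [(17.25 - 9) + (13.5 - 9)] · 15 = 95.625.
Change in consumer surplus = 95.625 - 55.125 = 40.5.

40.5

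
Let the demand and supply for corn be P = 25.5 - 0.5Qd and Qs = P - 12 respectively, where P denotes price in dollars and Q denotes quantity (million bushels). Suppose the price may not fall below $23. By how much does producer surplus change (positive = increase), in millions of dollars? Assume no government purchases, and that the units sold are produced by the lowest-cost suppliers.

2

Rearranging demand gives Qd = 51 - 2P. Equilibrium: 51 - 2P = P - 12, so 63 = 3P and P* = 21, Q* = 9.
Because the floor (23) lies above the market-clearing price, it is binding.
At P = 23: Qd = 51 - 2·23 = 5 and Qs = 23 - 12 = 11.
Producer surplus without the control is ½ · (21 - 12) · 9 = 40.5.
With the floor, 5 units are sold at 23. The supply price at Q = 5 is 17, so PS = ½ · [(23 - 12) + (23 - 17)] · 5 = 42.5.
Change in producer surplus = 42.5 - 40.5 = 2.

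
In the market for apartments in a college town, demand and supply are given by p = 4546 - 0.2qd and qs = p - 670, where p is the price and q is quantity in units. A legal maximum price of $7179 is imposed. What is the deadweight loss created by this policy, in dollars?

Rearranging demand gives qd = 22730 - 5p. Without the control the market clears where 22730 - 5p = p - 670, i.e. p* = 3900 and q* = 3230.
The ceiling of 7179 is above the equilibrium price 3900, so it is not binding; the market clears at p* = 3900, q* = 3230.
Since the control does not bind, no trades are prevented and deadweight loss is zero.

0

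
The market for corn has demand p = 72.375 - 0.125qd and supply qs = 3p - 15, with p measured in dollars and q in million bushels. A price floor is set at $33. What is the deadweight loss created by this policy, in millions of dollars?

0

Rearranging demand gives qd = 579 - 8p. Equilibrium: 579 - 8p = 3p - 15, so 594 = 11p and p* = 54, q* = 147.
The floor of 33 is below the equilibrium price 54, so it is not binding; the market clears at p* = 54, q* = 147.
Since the control does not bind, no trades are prevented and deadweight loss is zero.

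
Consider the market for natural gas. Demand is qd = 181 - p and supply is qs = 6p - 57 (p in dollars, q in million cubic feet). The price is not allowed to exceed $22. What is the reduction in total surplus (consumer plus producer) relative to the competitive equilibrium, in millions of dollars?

Setting quantity demanded equal to quantity supplied, 181 - p = 6p - 57, gives p* = 34 and q* = 147.
Because the ceiling (22) lies below the market-clearing price, it is binding.
At p = 22: qd = 181 - 22 = 159 and qs = 6·22 - 57 = 75.
Quantity traded falls to 75. At q = 75 the demand price is 181 - 75 = 106 and the supply price is (57 + 75)/6 = 22.
Deadweight loss = ½ · (106 - 22) · (147 - 75) = ½ · 84 · 72 = 3024.

3024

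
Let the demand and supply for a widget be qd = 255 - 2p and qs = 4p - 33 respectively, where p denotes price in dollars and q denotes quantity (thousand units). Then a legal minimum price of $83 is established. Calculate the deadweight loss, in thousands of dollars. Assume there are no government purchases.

1837.5

Equilibrium: 255 - 2p = 4p - 33, so 288 = 6p and p* = 48, q* = 159.
The floor of 83 is above the equilibrium price 48, so it binds.
At p = 83: qd = 255 - 2·83 = 89 and qs = 4·83 - 33 = 299.
Quantity traded falls to 89. At q = 89 the demand price is (255 - 89)/2 = 83 and the supply price is (33 + 89)/4 = 30.5.
Deadweight loss = ½ · (83 - 30.5) · (159 - 89) = ½ · 52.5 · 70 = 1837.5.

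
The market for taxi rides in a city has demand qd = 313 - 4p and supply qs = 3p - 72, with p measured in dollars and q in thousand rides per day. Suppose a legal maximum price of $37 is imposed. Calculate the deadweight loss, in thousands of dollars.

850.5

Equilibrium: 313 - 4p = 3p - 72, so 385 = 7p and p* = 55, q* = 93.
The ceiling of 37 is below the equilibrium price 55, so it binds.
At p = 37: qd = 313 - 4·37 = 165 and qs = 3·37 - 72 = 39.
Quantity traded falls to 39. At q = 39 the demand price is (313 - 39)/4 = 68.5 and the supply price is (72 + 39)/3 = 37.
Deadweight loss = ½ · (68.5 - 37) · (93 - 39) = ½ · 31.5 · 54 = 850.5.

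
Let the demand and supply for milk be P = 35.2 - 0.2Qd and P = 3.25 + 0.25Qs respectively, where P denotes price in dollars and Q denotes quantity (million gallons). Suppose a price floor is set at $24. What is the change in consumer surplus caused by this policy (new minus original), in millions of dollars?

-190.5

Rearranging demand gives Qd = 176 - 5P; rearranging supply gives Qs = 4P - 13. In a free market, 176 - 5P = 4P - 13 gives the equilibrium P* = 21, Q* = 71.
The floor of 24 is above the equilibrium price 21, so it binds.
At P = 24: Qd = 176 - 5·24 = 56 and Qs = 4·24 - 13 = 83.
Consumer surplus without the control is ½ · (35.2 - 21) · 71 = 504.1.
With the floor, consumers buy 56 units at 24, so CS = ½ · (35.2 - 24) · 56 = 313.6.
Change in consumer surplus = 313.6 - 504.1 = -190.5.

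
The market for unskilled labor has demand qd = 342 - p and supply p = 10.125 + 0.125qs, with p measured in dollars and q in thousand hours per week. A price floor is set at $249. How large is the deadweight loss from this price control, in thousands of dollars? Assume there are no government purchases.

22952.25

Rearranging supply gives qs = 8p - 81. Without the control the market clears where 342 - p = 8p - 81, i.e. p* = 47 and q* = 295.
Because the floor (249) lies above the market-clearing price, it is binding.
At p = 249: qd = 342 - 249 = 93 and qs = 8·249 - 81 = 1911.
Quantity traded falls to 93. At q = 93 the demand price is 342 - 93 = 249 and the supply price is (81 + 93)/8 = 21.75.
Deadweight loss = ½ · (249 - 21.75) · (295 - 93) = ½ · 227.25 · 202 = 22952.25.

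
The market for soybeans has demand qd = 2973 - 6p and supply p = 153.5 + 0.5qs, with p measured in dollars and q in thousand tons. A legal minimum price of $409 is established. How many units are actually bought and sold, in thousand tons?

Rearranging supply gives qs = 2p - 307. In a free market, 2973 - 6p = 2p - 307 gives the equilibrium p* = 410, q* = 513.
The floor of 409 is below the equilibrium price 410, so it is not binding; the market clears at p* = 410, q* = 513.

513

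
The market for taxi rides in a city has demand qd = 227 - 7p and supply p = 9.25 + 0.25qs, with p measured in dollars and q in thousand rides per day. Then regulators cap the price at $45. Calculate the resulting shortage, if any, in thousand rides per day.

Rearranging supply gives qs = 4p - 37. Equilibrium: 227 - 7p = 4p - 37, so 264 = 11p and p* = 24, q* = 59.
Since 45 is above p* = 24, the ceiling does not bind and the free-market outcome prevails.
Since the control does not bind, there is no shortage.

0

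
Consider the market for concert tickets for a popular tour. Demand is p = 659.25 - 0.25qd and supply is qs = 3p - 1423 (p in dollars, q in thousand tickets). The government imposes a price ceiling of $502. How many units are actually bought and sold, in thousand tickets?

83

Rearranging demand gives qd = 2637 - 4p. Setting quantity demanded equal to quantity supplied, 2637 - 4p = 3p - 1423, gives p* = 580 and q* = 317.
The ceiling of 502 is below the equilibrium price 580, so it binds.
At p = 502: qd = 2637 - 4·502 = 629 and qs = 3·502 - 1423 = 83.
The quantity actually transacted is the short side, supply: 83.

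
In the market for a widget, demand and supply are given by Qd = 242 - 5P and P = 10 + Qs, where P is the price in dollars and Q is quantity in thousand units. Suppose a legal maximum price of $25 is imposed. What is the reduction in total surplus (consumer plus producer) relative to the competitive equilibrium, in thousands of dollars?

Rearranging supply gives Qs = P - 10. Equilibrium: 242 - 5P = P - 10, so 252 = 6P and P* = 42, Q* = 32.
Because the ceiling (25) lies below the market-clearing price, it is binding.
At P = 25: Qd = 242 - 5·25 = 117 and Qs = 25 - 10 = 15.
Quantity traded falls to 15. At Q = 15 the demand price is (242 - 15)/5 = 45.4 and the supply price is 10 + 15 = 25.
Deadweight loss = ½ · (45.4 - 25) · (32 - 15) = ½ · 20.4 · 17 = 173.4.

173.4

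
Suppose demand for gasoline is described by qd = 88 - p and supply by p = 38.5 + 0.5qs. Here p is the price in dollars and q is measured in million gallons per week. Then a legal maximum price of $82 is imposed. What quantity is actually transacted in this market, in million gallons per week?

33

Rearranging supply gives qs = 2p - 77. Equilibrium: 88 - p = 2p - 77, so 165 = 3p and p* = 55, q* = 33.
The ceiling of 82 is above the equilibrium price 55, so it is not binding; the market clears at p* = 55, q* = 33.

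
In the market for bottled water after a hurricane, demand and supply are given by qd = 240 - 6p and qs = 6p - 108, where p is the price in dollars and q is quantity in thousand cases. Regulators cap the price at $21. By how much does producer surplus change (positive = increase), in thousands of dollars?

-336

Setting quantity demanded equal to quantity supplied, 240 - 6p = 6p - 108, gives p* = 29 and q* = 66.
Since 21 < 29, the ceiling is binding.
At p = 21: qd = 240 - 6·21 = 114 and qs = 6·21 - 108 = 18.
Producer surplus without the control is ½ · (29 - 18) · 66 = 363.
With the ceiling, producers sell 18 units at 21, so PS = ½ · (21 - 18) · 18 = 27.
Change in producer surplus = 27 - 363 = -336.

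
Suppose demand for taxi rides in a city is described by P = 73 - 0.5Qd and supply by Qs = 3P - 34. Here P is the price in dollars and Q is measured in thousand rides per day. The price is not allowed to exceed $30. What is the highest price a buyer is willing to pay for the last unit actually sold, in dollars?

45

Rearranging demand gives Qd = 146 - 2P. In a free market, 146 - 2P = 3P - 34 gives the equilibrium P* = 36, Q* = 74.
Because the ceiling (30) lies below the market-clearing price, it is binding.
At P = 30: Qd = 146 - 2·30 = 86 and Qs = 3·30 - 34 = 56.
Only 56 units reach the market. On the demand curve, the marginal buyer's willingness to pay at Q = 56 is (146 - 56)/2 = 45.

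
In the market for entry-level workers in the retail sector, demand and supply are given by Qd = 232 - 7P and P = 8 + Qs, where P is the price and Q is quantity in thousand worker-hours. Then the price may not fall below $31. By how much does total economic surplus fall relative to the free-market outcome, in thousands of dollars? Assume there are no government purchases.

Rearranging supply gives Qs = P - 8. Equilibrium: 232 - 7P = P - 8, so 240 = 8P and P* = 30, Q* = 22.
Since 31 > 30, the floor is binding.
At P = 31: Qd = 232 - 7·31 = 15 and Qs = 31 - 8 = 23.
Quantity traded falls to 15. At Q = 15 the demand price is (232 - 15)/7 = 31 and the supply price is 8 + 15 = 23.
Deadweight loss = ½ · (31 - 23) · (22 - 15) = ½ · 8 · 7 = 28.

28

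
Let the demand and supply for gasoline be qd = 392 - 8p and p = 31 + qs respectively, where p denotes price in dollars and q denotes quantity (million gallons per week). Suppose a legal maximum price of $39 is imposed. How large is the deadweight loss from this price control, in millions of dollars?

36

Rearranging supply gives qs = p - 31. Equilibrium: 392 - 8p = p - 31, so 423 = 9p and p* = 47, q* = 16.
Since 39 < 47, the ceiling is binding.
At p = 39: qd = 392 - 8·39 = 80 and qs = 39 - 31 = 8.
Quantity traded falls to 8. At q = 8 the demand price is (392 - 8)/8 = 48 and the supply price is 31 + 8 = 39.
Deadweight loss = ½ · (48 - 39) · (16 - 8) = ½ · 9 · 8 = 36.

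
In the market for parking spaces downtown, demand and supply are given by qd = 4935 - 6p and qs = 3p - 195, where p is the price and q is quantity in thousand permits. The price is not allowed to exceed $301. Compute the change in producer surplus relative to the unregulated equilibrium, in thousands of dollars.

-298993.5

Equilibrium: 4935 - 6p = 3p - 195, so 5130 = 9p and p* = 570, q* = 1515.
Because the ceiling (301) lies below the market-clearing price, it is binding.
At p = 301: qd = 4935 - 6·301 = 3129 and qs = 3·301 - 195 = 708.
Producer surplus without the control is ½ · (570 - 65) · 1515 = 382537.5.
With the ceiling, producers sell 708 units at 301, so PS = ½ · (301 - 65) · 708 = 83544.
Change in producer surplus = 83544 - 382537.5 = -298993.5.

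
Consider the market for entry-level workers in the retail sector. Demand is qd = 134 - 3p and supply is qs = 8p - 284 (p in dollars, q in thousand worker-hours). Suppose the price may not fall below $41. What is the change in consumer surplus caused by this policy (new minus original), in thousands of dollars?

Equilibrium: 134 - 3p = 8p - 284, so 418 = 11p and p* = 38, q* = 20.
Since 41 > 38, the floor is binding.
At p = 41: qd = 134 - 3·41 = 11 and qs = 8·41 - 284 = 44.
Consumer surplus without the control is ½ · (134/3 - 38) · 20 = 200/3.
With the floor, consumers buy 11 units at 41, so CS = ½ · (134/3 - 41) · 11 = 121/6.
Change in consumer surplus = 121/6 - 200/3 = -46.5.

-46.5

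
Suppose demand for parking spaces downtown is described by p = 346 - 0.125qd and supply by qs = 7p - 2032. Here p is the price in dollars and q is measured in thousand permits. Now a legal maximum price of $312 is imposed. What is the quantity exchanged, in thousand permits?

Rearranging demand gives qd = 2768 - 8p. In a free market, 2768 - 8p = 7p - 2032 gives the equilibrium p* = 320, q* = 208.
Since 312 < 320, the ceiling is binding.
At p = 312: qd = 2768 - 8·312 = 272 and qs = 7·312 - 2032 = 152.
The quantity actually transacted is the short side, supply: 152.

152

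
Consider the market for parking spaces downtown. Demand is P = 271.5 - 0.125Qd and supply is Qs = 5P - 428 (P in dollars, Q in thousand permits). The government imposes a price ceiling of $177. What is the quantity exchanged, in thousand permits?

Rearranging demand gives Qd = 2172 - 8P. Setting quantity demanded equal to quantity supplied, 2172 - 8P = 5P - 428, gives P* = 200 and Q* = 572.
Because the ceiling (177) lies below the market-clearing price, it is binding.
At P = 177: Qd = 2172 - 8·177 = 756 and Qs = 5·177 - 428 = 457.
The quantity actually transacted is the short side, supply: 457.

457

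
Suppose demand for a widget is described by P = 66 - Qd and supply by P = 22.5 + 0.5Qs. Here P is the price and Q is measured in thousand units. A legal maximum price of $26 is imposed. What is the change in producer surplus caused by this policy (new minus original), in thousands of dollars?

Rearranging demand gives Qd = 66 - P; rearranging supply gives Qs = 2P - 45. In a free market, 66 - P = 2P - 45 gives the equilibrium P* = 37, Q* = 29.
Because the ceiling (26) lies below the market-clearing price, it is binding.
At P = 26: Qd = 66 - 26 = 40 and Qs = 2·26 - 45 = 7.
Producer surplus without the control is ½ · (37 - 22.5) · 29 = 210.25.
With the ceiling, producers sell 7 units at 26, so PS = ½ · (26 - 22.5) · 7 = 12.25.
Change in producer surplus = 12.25 - 210.25 = -198.

-198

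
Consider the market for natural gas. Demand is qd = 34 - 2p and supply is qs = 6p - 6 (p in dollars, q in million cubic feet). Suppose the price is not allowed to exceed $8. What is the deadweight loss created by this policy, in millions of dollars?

0

Equilibrium: 34 - 2p = 6p - 6, so 40 = 8p and p* = 5, q* = 24.
The ceiling of 8 is above the equilibrium price 5, so it is not binding; the market clears at p* = 5, q* = 24.
Since the control does not bind, no trades are prevented and deadweight loss is zero.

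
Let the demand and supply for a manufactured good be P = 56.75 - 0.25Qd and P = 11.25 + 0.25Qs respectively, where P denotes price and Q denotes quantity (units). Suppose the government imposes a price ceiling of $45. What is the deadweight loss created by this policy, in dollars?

0

Rearranging demand gives Qd = 227 - 4P; rearranging supply gives Qs = 4P - 45. Setting quantity demanded equal to quantity supplied, 227 - 4P = 4P - 45, gives P* = 34 and Q* = 91.
The ceiling of 45 is above the equilibrium price 34, so it is not binding; the market clears at P* = 34, Q* = 91.
Since the control does not bind, no trades are prevented and deadweight loss is zero.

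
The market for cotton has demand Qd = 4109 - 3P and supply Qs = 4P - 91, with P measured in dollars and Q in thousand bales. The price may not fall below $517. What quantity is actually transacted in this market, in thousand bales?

2309

In a free market, 4109 - 3P = 4P - 91 gives the equilibrium P* = 600, Q* = 2309.
Since 517 is below P* = 600, the floor does not bind and the free-market outcome prevails.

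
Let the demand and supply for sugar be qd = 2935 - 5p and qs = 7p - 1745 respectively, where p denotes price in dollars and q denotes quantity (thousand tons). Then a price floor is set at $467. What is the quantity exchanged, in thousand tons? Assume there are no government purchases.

Without the control the market clears where 2935 - 5p = 7p - 1745, i.e. p* = 390 and q* = 985.
The floor of 467 is above the equilibrium price 390, so it binds.
At p = 467: qd = 2935 - 5·467 = 600 and qs = 7·467 - 1745 = 1524.
The quantity actually transacted is the short side, demand: 600.

600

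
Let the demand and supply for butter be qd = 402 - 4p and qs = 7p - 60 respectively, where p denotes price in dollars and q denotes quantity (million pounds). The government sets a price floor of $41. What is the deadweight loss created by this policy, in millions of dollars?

0

Without the control the market clears where 402 - 4p = 7p - 60, i.e. p* = 42 and q* = 234.
Since 41 is below p* = 42, the floor does not bind and the free-market outcome prevails.
Since the control does not bind, no trades are prevented and deadweight loss is zero.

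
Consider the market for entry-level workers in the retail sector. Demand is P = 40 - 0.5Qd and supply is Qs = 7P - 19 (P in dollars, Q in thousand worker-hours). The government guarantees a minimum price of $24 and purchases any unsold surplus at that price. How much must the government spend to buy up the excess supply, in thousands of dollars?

Rearranging demand gives Qd = 80 - 2P. Without the control the market clears where 80 - 2P = 7P - 19, i.e. P* = 11 and Q* = 58.
The floor of 24 is above the equilibrium price 11, so it binds.
At P = 24: Qd = 80 - 2·24 = 32 and Qs = 7·24 - 19 = 149.
Surplus = Qs - Qd = 117.
Government expenditure = surplus × support price = 117 × 24 = 2808.

2808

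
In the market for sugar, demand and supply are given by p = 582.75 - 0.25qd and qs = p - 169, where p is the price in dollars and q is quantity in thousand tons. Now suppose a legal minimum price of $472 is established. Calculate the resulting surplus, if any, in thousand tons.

0

Rearranging demand gives qd = 2331 - 4p. In a free market, 2331 - 4p = p - 169 gives the equilibrium p* = 500, q* = 331.
Since 472 is below p* = 500, the floor does not bind and the free-market outcome prevails.
Since the control does not bind, there is no surplus.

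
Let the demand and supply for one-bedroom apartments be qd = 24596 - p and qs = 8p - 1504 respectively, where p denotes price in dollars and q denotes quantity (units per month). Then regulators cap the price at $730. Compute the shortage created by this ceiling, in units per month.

Equilibrium: 24596 - p = 8p - 1504, so 26100 = 9p and p* = 2900, q* = 21696.
Because the ceiling (730) lies below the market-clearing price, it is binding.
At p = 730: qd = 24596 - 730 = 23866 and qs = 8·730 - 1504 = 4336.
Shortage = qd - qs = 23866 - 4336 = 19530.

19530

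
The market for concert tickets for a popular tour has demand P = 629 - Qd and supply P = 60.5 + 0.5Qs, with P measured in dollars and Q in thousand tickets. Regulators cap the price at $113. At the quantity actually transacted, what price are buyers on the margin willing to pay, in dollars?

524

Rearranging demand gives Qd = 629 - P; rearranging supply gives Qs = 2P - 121. Setting quantity demanded equal to quantity supplied, 629 - P = 2P - 121, gives P* = 250 and Q* = 379.
Because the ceiling (113) lies below the market-clearing price, it is binding.
At P = 113: Qd = 629 - 113 = 516 and Qs = 2·113 - 121 = 105.
Only 105 units reach the market. On the demand curve, the marginal buyer's willingness to pay at Q = 105 is (629 - 105) = 524.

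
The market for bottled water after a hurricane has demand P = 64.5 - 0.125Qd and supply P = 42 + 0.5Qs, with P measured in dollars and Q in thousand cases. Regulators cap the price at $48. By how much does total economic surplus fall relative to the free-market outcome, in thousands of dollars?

180

Rearranging demand gives Qd = 516 - 8P; rearranging supply gives Qs = 2P - 84. Setting quantity demanded equal to quantity supplied, 516 - 8P = 2P - 84, gives P* = 60 and Q* = 36.
Since 48 < 60, the ceiling is binding.
At P = 48: Qd = 516 - 8·48 = 132 and Qs = 2·48 - 84 = 12.
Quantity traded falls to 12. At Q = 12 the demand price is (516 - 12)/8 = 63 and the supply price is (84 + 12)/2 = 48.
Deadweight loss = ½ · (63 - 48) · (36 - 12) = ½ · 15 · 24 = 180.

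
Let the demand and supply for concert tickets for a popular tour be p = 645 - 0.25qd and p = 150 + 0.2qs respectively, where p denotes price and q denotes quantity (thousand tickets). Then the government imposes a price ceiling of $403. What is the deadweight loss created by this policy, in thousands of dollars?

Rearranging demand gives qd = 2580 - 4p; rearranging supply gives qs = 5p - 750. Equilibrium: 2580 - 4p = 5p - 750, so 3330 = 9p and p* = 370, q* = 1100.
The ceiling of 403 is above the equilibrium price 370, so it is not binding; the market clears at p* = 370, q* = 1100.
Since the control does not bind, no trades are prevented and deadweight loss is zero.

0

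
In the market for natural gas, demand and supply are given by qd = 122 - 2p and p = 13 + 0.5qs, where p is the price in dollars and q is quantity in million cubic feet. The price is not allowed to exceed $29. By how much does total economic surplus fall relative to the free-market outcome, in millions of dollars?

128

Rearranging supply gives qs = 2p - 26. Setting quantity demanded equal to quantity supplied, 122 - 2p = 2p - 26, gives p* = 37 and q* = 48.
The ceiling of 29 is below the equilibrium price 37, so it binds.
At p = 29: qd = 122 - 2·29 = 64 and qs = 2·29 - 26 = 32.
Quantity traded falls to 32. At q = 32 the demand price is (122 - 32)/2 = 45 and the supply price is (26 + 32)/2 = 29.
Deadweight loss = ½ · (45 - 29) · (48 - 32) = ½ · 16 · 16 = 128.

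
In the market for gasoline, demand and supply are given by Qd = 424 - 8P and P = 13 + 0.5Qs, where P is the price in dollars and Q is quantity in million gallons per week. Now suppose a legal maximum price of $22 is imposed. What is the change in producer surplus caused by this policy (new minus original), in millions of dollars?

Rearranging supply gives Qs = 2P - 26. In a free market, 424 - 8P = 2P - 26 gives the equilibrium P* = 45, Q* = 64.
Because the ceiling (22) lies below the market-clearing price, it is binding.
At P = 22: Qd = 424 - 8·22 = 248 and Qs = 2·22 - 26 = 18.
Producer surplus without the control is ½ · (45 - 13) · 64 = 1024.
With the ceiling, producers sell 18 units at 22, so PS = ½ · (22 - 13) · 18 = 81.
Change in producer surplus = 81 - 1024 = -943.

-943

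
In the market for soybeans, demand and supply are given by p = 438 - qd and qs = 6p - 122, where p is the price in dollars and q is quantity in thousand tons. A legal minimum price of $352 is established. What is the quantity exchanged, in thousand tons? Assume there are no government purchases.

Rearranging demand gives qd = 438 - p. Equilibrium: 438 - p = 6p - 122, so 560 = 7p and p* = 80, q* = 358.
The floor of 352 is above the equilibrium price 80, so it binds.
At p = 352: qd = 438 - 352 = 86 and qs = 6·352 - 122 = 1990.
The quantity actually transacted is the short side, demand: 86.

86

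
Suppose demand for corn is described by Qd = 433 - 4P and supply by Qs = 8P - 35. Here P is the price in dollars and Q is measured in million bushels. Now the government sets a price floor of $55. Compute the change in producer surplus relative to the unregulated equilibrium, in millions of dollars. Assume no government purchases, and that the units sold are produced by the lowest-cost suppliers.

3152

Without the control the market clears where 433 - 4P = 8P - 35, i.e. P* = 39 and Q* = 277.
Since 55 > 39, the floor is binding.
At P = 55: Qd = 433 - 4·55 = 213 and Qs = 8·55 - 35 = 405.
Producer surplus without the control is ½ · (39 - 4.375) · 277 = 4795.5625.
With the floor, 213 units are sold at 55. The supply price at Q = 213 is 31, so PS = ½ · [(55 - 4.375) + (55 - 31)] · 213 = 7947.5625.
Change in producer surplus = 7947.5625 - 4795.5625 = 3152.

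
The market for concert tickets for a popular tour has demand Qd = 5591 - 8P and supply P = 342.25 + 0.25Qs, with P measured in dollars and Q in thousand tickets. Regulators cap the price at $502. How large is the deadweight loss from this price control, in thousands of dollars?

Rearranging supply gives Qs = 4P - 1369. Setting quantity demanded equal to quantity supplied, 5591 - 8P = 4P - 1369, gives P* = 580 and Q* = 951.
Because the ceiling (502) lies below the market-clearing price, it is binding.
At P = 502: Qd = 5591 - 8·502 = 1575 and Qs = 4·502 - 1369 = 639.
Quantity traded falls to 639. At Q = 639 the demand price is (5591 - 639)/8 = 619 and the supply price is (1369 + 639)/4 = 502.
Deadweight loss = ½ · (619 - 502) · (951 - 639) = ½ · 117 · 312 = 18252.

18252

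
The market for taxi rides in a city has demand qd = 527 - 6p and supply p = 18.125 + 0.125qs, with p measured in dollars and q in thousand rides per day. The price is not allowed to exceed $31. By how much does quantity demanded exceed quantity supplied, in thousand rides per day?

238

Rearranging supply gives qs = 8p - 145. Equilibrium: 527 - 6p = 8p - 145, so 672 = 14p and p* = 48, q* = 239.
Since 31 < 48, the ceiling is binding.
At p = 31: qd = 527 - 6·31 = 341 and qs = 8·31 - 145 = 103.
Shortage = qd - qs = 341 - 103 = 238.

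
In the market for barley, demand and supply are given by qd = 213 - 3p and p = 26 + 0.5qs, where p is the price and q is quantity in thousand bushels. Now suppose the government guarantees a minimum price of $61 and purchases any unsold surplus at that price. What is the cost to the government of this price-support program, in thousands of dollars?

2440

Rearranging supply gives qs = 2p - 52. Setting quantity demanded equal to quantity supplied, 213 - 3p = 2p - 52, gives p* = 53 and q* = 54.
Since 61 > 53, the floor is binding.
At p = 61: qd = 213 - 3·61 = 30 and qs = 2·61 - 52 = 70.
Surplus = qs - qd = 40.
Government expenditure = surplus × support price = 40 × 61 = 2440.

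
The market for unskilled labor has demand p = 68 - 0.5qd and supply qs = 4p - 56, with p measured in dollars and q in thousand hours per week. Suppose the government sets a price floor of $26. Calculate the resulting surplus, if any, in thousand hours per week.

0

Rearranging demand gives qd = 136 - 2p. In a free market, 136 - 2p = 4p - 56 gives the equilibrium p* = 32, q* = 72.
The floor of 26 is below the equilibrium price 32, so it is not binding; the market clears at p* = 32, q* = 72.
Since the control does not bind, there is no surplus.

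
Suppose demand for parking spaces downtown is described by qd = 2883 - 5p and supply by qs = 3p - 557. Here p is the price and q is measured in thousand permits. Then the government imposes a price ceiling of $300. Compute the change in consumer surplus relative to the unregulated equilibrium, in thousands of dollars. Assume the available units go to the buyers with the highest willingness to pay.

29380

In a free market, 2883 - 5p = 3p - 557 gives the equilibrium p* = 430, q* = 733.
The ceiling of 300 is below the equilibrium price 430, so it binds.
At p = 300: qd = 2883 - 5·300 = 1383 and qs = 3·300 - 557 = 343.
Consumer surplus without the control is ½ · (576.6 - 430) · 733 = 53728.9.
With the ceiling, 343 units are sold at 300 (assume they go to the highest-value buyers). The demand price at q = 343 is 508, so CS = ½ · [(576.6 - 300) + (508 - 300)] · 343 = 83108.9.
Change in consumer surplus = 83108.9 - 53728.9 = 29380.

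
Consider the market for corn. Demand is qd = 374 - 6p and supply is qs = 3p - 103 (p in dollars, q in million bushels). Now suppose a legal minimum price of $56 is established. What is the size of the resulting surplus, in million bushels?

27

Setting quantity demanded equal to quantity supplied, 374 - 6p = 3p - 103, gives p* = 53 and q* = 56.
The floor of 56 is above the equilibrium price 53, so it binds.
At p = 56: qd = 374 - 6·56 = 38 and qs = 3·56 - 103 = 65.
Surplus = qs - qd = 65 - 38 = 27.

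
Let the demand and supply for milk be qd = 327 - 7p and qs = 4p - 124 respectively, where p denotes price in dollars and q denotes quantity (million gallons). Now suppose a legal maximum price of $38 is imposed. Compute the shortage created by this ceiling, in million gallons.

Without the control the market clears where 327 - 7p = 4p - 124, i.e. p* = 41 and q* = 40.
The ceiling of 38 is below the equilibrium price 41, so it binds.
At p = 38: qd = 327 - 7·38 = 61 and qs = 4·38 - 124 = 28.
Shortage = qd - qs = 61 - 28 = 33.

33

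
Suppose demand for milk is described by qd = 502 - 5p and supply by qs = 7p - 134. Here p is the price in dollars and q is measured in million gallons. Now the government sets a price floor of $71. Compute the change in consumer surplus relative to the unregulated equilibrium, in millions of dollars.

In a free market, 502 - 5p = 7p - 134 gives the equilibrium p* = 53, q* = 237.
Because the floor (71) lies above the market-clearing price, it is binding.
At p = 71: qd = 502 - 5·71 = 147 and qs = 7·71 - 134 = 363.
Consumer surplus without the control is ½ · (100.4 - 53) · 237 = 5616.9.
With the floor, consumers buy 147 units at 71, so CS = ½ · (100.4 - 71) · 147 = 2160.9.
Change in consumer surplus = 2160.9 - 5616.9 = -3456.

-3456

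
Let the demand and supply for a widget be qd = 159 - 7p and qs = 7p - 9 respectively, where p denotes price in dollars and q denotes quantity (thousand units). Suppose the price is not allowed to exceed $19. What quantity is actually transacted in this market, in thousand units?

Setting quantity demanded equal to quantity supplied, 159 - 7p = 7p - 9, gives p* = 12 and q* = 75.
Since 19 is above p* = 12, the ceiling does not bind and the free-market outcome prevails.

75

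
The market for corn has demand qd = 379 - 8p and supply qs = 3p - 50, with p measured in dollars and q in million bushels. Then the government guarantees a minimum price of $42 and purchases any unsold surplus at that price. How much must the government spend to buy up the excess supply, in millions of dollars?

1386

Setting quantity demanded equal to quantity supplied, 379 - 8p = 3p - 50, gives p* = 39 and q* = 67.
Since 42 > 39, the floor is binding.
At p = 42: qd = 379 - 8·42 = 43 and qs = 3·42 - 50 = 76.
Surplus = qs - qd = 33.
Government expenditure = surplus × support price = 33 × 42 = 1386.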